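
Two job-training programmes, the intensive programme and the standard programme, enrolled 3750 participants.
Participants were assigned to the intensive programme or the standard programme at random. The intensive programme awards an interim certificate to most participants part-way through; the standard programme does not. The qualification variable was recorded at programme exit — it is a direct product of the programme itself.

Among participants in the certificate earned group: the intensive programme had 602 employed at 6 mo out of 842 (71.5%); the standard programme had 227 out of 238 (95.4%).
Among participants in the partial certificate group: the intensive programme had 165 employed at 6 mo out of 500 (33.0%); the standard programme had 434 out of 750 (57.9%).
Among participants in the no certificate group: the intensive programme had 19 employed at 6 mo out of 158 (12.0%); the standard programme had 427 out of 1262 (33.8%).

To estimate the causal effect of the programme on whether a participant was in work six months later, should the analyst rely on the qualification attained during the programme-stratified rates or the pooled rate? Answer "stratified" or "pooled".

Within every qualification attained during the programme level the standard programme has the higher rate, yet pooled the intensive programme does — Simpson's reversal.
Qualification attained during the programme lies on the pathway programme → qualification attained during the programme → outcome, so adjusting for it blocks the indirect effect. For the total causal effect of programme, use the unadjusted pooled rates.
Pooled: the intensive programme 52.4% vs the standard programme 48.4%; the intensive programme is higher overall.

pooled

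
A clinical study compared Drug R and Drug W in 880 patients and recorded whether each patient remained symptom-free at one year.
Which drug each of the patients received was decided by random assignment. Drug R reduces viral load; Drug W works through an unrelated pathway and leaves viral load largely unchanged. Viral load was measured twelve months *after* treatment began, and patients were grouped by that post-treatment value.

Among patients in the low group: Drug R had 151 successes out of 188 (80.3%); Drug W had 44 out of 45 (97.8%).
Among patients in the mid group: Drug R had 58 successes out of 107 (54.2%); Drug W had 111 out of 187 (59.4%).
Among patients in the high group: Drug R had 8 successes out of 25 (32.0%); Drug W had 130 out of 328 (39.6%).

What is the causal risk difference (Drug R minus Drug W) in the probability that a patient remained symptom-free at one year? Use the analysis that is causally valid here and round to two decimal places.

+0.17

Because the drug influences viral load, viral load is a post-treatment mediator, not a confounder. Stratifying on it would bias the estimate; the causal effect is the crude pooled difference.
The causal difference is the pooled difference: 0.678 − 0.509 = +0.169.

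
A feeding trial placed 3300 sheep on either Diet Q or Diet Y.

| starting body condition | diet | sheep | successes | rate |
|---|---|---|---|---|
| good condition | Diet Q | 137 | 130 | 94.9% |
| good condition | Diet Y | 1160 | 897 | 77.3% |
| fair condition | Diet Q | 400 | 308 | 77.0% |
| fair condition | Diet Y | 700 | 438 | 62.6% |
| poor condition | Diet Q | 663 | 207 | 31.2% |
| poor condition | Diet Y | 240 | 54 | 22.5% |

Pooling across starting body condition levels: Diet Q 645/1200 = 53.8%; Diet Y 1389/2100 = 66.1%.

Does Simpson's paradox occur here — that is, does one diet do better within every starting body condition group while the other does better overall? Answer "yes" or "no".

Within each starting body condition level (good condition 94.9% vs 77.3%; fair condition 77.0% vs 62.6%; poor condition 31.2% vs 22.5%), Diet Q has the higher rate every time. Pooled: 53.8% vs 66.1% — Diet Y has the higher rate overall. The two comparisons disagree.

yes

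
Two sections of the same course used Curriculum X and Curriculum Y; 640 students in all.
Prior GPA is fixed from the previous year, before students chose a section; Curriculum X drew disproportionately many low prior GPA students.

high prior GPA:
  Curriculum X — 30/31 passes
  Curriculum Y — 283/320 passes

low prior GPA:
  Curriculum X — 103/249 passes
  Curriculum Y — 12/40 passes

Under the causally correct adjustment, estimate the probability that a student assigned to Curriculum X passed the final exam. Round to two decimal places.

0.72

Since prior GPA band is a pre-existing factor (not a product of the teaching method) and it affects the outcome on its own, it is a confounder. The stratified rates, not the pooled rate, identify the causal effect.
Standardising Curriculum X to the population prior GPA band mix: 0.548·30/31 + 0.452·103/249 = 0.718.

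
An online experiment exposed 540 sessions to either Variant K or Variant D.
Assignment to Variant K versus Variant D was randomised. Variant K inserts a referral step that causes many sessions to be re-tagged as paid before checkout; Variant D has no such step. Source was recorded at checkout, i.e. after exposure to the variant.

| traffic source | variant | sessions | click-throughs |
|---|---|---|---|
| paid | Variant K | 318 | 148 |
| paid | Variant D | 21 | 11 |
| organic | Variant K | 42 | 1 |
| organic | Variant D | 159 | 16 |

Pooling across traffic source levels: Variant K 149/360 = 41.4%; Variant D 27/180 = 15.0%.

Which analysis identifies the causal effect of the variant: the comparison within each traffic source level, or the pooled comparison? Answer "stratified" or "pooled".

Traffic source lies on the pathway variant → traffic source → outcome, so adjusting for it blocks the indirect effect. For the total causal effect of variant, use the unadjusted pooled rates.
Pooled: Variant K 41.4% vs Variant D 15.0%; Variant K is higher overall.

pooled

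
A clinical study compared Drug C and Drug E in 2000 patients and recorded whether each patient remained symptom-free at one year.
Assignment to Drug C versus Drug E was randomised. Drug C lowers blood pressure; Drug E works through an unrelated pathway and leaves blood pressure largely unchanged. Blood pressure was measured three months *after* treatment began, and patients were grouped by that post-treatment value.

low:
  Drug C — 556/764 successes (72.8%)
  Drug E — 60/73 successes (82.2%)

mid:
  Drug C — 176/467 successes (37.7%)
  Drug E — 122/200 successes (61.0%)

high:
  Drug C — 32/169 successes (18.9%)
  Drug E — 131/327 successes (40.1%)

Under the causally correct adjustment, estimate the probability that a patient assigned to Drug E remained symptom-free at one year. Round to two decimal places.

The blood pressure-specific comparison favours Drug E throughout, but the pooled figures favour Drug C. The question is whether to condition on blood pressure.
Blood pressure is downstream of the drug. One should not condition on a consequence of treatment, so the overall rates are the right comparison.
So P(outcome | do(Drug E)) is just the pooled rate for Drug E: 313/600 = 0.522.

0.52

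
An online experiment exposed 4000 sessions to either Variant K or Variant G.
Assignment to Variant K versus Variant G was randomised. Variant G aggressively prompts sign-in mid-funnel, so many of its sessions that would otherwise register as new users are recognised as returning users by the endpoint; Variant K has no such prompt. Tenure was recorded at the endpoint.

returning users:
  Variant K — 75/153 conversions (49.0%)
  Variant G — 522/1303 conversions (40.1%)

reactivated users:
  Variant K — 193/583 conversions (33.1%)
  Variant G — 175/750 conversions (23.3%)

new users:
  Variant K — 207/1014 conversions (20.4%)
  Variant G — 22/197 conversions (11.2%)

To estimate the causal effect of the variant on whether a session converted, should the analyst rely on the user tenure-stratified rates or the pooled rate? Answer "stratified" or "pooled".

pooled

Because the variant influences user tenure, user tenure is a post-treatment mediator, not a confounder. Stratifying on it would bias the estimate; the causal effect is the crude pooled difference.
Pooled: Variant K 27.1% vs Variant G 32.0%; Variant G is higher overall.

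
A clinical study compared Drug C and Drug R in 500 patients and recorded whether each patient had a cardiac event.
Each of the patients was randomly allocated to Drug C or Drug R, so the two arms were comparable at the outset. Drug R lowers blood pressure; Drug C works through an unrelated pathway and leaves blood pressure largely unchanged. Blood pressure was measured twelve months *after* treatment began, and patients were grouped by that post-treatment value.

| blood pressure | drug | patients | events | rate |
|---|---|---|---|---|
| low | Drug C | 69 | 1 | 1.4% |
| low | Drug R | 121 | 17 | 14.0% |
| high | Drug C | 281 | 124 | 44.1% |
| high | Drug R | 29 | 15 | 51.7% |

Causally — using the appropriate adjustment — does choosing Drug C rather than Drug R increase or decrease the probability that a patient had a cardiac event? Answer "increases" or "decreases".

Blood pressure lies on the pathway drug → blood pressure → outcome, so adjusting for it blocks the indirect effect. For the total causal effect of drug, use the unadjusted pooled rates.
Pooled: Drug C 35.7% vs Drug R 21.3%; Drug R is lower overall.

increases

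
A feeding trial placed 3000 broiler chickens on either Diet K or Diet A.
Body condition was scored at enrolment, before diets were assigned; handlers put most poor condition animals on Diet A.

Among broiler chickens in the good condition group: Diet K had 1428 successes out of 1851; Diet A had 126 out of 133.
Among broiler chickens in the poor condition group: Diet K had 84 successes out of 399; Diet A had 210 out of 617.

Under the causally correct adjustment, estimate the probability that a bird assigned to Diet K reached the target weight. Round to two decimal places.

0.58

Nothing the diet does changes starting body condition; the imbalance is an allocation artefact. With starting body condition also predicting the outcome, the pooled figure is confounded, and the within-stratum comparison is the causal one.
Standardising Diet K to the population starting body condition mix: 0.661·1428/1851 + 0.339·84/399 = 0.582.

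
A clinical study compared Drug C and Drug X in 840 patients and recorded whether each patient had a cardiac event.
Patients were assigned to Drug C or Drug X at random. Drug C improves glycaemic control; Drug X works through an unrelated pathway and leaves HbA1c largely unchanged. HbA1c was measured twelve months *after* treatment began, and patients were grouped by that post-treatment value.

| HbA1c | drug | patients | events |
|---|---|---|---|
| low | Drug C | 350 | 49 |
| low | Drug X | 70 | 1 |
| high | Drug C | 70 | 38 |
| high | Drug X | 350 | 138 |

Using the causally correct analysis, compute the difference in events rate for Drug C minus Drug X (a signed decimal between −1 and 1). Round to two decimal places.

Within every HbA1c level Drug X has the lower rate, yet pooled Drug C does — Simpson's reversal.
Stratifying would compare drugs among patients the drugs themselves sorted into HbA1c groups — a form of selection on an intermediate. The unconditioned pooled rates give the total causal effect.
The causal difference is the pooled difference: 0.207 − 0.331 = -0.124.

-0.12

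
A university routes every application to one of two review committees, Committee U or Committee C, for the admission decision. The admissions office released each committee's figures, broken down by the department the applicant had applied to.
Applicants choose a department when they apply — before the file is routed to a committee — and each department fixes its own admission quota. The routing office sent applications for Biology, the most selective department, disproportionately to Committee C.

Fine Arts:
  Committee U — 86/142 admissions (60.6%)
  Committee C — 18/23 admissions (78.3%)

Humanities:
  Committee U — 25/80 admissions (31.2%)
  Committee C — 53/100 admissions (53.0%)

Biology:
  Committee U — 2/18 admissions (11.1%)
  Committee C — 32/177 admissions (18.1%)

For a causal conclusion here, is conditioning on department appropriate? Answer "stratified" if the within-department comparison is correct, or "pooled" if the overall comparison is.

stratified

Within every department level Committee C has the higher rate, yet pooled Committee U does — Simpson's reversal.
Department is set before the review committee has any effect — it is not caused by the review committee — and it independently drives the outcome. That makes it a confounder, so the causal comparison is within department levels.
Within each level — Fine Arts: 60.6% vs 78.3%; Humanities: 31.2% vs 53.0%; Biology: 11.1% vs 18.1% — Committee C is higher every time.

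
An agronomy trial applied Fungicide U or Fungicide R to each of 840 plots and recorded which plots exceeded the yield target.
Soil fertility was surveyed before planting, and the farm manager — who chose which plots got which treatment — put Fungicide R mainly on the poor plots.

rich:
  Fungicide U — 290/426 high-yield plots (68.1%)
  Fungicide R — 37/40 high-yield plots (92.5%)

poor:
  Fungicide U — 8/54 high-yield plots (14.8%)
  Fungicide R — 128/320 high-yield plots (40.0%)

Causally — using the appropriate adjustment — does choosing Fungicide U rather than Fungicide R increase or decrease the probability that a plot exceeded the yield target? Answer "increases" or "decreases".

decreases

Nothing the fungicide does changes soil fertility; the imbalance is an allocation artefact. With soil fertility also predicting the outcome, the pooled figure is confounded, and the within-stratum comparison is the causal one.
Within each level — rich: 68.1% vs 92.5%; poor: 14.8% vs 40.0% — Fungicide R is higher every time.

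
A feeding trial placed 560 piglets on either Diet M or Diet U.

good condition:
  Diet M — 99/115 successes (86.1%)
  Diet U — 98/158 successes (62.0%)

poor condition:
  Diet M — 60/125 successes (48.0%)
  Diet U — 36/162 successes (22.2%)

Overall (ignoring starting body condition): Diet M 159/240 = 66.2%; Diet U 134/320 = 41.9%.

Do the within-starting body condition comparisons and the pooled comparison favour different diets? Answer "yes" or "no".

no

Within each starting body condition level (good condition 86.1% vs 62.0%; poor condition 48.0% vs 22.2%), Diet M has the higher rate every time. Pooled: 66.2% vs 41.9% — Diet M has the higher rate overall. They agree.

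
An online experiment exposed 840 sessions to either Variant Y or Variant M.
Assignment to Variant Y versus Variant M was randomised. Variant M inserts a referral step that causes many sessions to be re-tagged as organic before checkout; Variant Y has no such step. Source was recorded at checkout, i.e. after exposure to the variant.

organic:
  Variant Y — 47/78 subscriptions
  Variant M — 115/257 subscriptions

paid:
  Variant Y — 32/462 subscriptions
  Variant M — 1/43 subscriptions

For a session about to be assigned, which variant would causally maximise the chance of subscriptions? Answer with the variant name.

Variant M

The stratified and pooled comparisons disagree (Variant Y wins within each traffic source; Variant M wins overall), so the answer turns on the causal role of traffic source.
Because the variant influences traffic source, traffic source is a post-treatment mediator, not a confounder. Stratifying on it would bias the estimate; the causal effect is the crude pooled difference.
Pooled: Variant Y 14.6% vs Variant M 38.7%; Variant M is higher overall.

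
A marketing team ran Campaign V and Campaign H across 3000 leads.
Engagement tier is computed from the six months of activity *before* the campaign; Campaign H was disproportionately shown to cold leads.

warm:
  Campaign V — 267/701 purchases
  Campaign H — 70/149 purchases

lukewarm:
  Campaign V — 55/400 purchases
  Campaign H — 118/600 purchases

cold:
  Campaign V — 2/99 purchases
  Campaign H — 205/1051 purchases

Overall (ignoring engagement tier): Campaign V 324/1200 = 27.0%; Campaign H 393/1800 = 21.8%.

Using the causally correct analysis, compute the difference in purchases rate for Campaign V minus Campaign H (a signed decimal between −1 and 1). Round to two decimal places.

The engagement tier-specific comparison favours Campaign H throughout, but the pooled figures favour Campaign V. The question is whether to condition on engagement tier.
Nothing the campaign does changes engagement tier; the imbalance is an allocation artefact. With engagement tier also predicting the outcome, the pooled figure is confounded, and the within-stratum comparison is the causal one.
Adjusting over the population distribution of engagement tier: 0.283·(0.381−0.470) + 0.333·(0.138−0.197) + 0.383·(0.020−0.195) = -0.112.

-0.11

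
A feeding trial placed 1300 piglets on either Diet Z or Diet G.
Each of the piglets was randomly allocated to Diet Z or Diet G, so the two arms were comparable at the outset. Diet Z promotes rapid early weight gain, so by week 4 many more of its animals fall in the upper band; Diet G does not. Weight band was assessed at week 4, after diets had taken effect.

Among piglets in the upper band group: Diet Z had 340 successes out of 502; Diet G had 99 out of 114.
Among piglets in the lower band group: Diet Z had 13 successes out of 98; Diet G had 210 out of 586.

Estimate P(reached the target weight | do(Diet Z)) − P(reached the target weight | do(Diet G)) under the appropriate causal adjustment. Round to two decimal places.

+0.15

The distribution of week-4 weight band is itself part of what the diet does — it is an intermediate outcome. Holding it fixed would remove that part of the effect; the total effect is the pooled difference.
The causal difference is the pooled difference: 0.588 − 0.441 = +0.147.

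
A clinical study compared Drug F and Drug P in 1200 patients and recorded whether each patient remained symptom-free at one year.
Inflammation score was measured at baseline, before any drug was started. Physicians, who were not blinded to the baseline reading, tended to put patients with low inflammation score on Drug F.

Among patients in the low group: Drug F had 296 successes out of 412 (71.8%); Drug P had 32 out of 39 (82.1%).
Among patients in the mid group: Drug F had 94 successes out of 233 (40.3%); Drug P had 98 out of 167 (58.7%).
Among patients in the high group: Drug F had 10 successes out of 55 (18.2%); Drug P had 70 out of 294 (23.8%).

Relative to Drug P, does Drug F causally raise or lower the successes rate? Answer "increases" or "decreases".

The inflammation score-specific comparison favours Drug P throughout, but the pooled figures favour Drug F. The question is whether to condition on inflammation score.
Inflammation score is set before the drug has any effect — it is not caused by the drug — and it independently drives the outcome. That makes it a confounder, so the causal comparison is within inflammation score levels.
Within each level — low: 71.8% vs 82.1%; mid: 40.3% vs 58.7%; high: 18.2% vs 23.8% — Drug P is higher every time.

decreases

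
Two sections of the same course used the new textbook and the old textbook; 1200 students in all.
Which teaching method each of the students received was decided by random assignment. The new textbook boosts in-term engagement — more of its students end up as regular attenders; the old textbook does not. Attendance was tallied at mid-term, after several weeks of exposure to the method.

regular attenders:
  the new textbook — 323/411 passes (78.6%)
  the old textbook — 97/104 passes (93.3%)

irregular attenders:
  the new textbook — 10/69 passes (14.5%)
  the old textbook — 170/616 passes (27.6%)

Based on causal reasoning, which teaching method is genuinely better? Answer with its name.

the old textbook is higher inside every mid-term attendance stratum but the new textbook is higher in aggregate. Whether to stratify depends on how mid-term attendance relates to the teaching method.
Mid-term attendance here is a post-treatment variable shaped by the teaching method; conditioning on it would introduce bias rather than remove it. The overall comparison is the causal one.
Pooled: the new textbook 69.4% vs the old textbook 37.1%; the new textbook is higher overall.

the new textbook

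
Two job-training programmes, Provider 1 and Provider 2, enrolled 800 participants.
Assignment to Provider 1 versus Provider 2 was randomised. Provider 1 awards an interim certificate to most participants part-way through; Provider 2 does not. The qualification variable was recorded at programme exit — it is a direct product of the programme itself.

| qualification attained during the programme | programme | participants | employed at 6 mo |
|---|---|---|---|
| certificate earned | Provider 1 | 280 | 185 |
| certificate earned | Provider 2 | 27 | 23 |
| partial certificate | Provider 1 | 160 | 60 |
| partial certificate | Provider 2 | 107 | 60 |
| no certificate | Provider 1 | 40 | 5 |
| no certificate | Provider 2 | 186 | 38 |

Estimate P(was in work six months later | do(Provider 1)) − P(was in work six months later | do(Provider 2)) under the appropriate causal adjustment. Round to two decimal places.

+0.14

Stratifying would compare programmes among participants the programmes themselves sorted into qualification attained during the programme groups — a form of selection on an intermediate. The unconditioned pooled rates give the total causal effect.
The causal difference is the pooled difference: 0.521 − 0.378 = +0.143.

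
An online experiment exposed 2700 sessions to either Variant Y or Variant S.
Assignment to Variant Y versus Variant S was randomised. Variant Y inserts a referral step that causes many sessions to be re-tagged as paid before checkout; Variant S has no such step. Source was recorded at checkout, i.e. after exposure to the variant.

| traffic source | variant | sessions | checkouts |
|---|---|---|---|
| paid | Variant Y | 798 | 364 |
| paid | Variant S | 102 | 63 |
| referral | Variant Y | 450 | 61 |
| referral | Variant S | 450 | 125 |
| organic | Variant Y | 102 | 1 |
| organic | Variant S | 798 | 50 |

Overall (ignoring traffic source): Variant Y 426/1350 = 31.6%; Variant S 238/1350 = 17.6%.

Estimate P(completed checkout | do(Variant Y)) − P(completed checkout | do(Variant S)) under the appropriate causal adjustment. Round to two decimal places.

Traffic source lies on the pathway variant → traffic source → outcome, so adjusting for it blocks the indirect effect. For the total causal effect of variant, use the unadjusted pooled rates.
The causal difference is the pooled difference: 0.316 − 0.176 = +0.139.

+0.14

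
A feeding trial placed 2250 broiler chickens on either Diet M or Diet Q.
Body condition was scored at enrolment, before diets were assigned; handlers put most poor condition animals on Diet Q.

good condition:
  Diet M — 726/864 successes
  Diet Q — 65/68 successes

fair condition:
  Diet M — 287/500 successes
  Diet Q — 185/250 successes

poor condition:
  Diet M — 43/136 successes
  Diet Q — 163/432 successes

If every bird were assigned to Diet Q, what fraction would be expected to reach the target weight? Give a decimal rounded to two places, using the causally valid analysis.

Starting body condition is set before the diet has any effect — it is not caused by the diet — and it independently drives the outcome. That makes it a confounder, so the causal comparison is within starting body condition levels.
Standardising Diet Q to the population starting body condition mix: 0.414·65/68 + 0.333·185/250 + 0.252·163/432 = 0.738.

0.74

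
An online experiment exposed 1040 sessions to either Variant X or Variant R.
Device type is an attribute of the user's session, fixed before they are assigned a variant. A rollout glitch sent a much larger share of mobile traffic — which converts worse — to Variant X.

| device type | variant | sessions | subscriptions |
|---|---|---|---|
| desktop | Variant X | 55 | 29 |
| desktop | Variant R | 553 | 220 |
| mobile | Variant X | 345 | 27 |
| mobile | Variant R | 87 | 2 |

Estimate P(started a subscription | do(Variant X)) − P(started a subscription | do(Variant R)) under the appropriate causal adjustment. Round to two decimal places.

+0.10

Device type satisfies the back-door criterion: it is not a descendant of the variant, and it blocks the spurious path from variant to outcome. Adjusting for it (i.e., using the within-device type rates) gives the causal effect.
Adjusting over the population distribution of device type: 0.585·(0.527−0.398) + 0.415·(0.078−0.023) = +0.099.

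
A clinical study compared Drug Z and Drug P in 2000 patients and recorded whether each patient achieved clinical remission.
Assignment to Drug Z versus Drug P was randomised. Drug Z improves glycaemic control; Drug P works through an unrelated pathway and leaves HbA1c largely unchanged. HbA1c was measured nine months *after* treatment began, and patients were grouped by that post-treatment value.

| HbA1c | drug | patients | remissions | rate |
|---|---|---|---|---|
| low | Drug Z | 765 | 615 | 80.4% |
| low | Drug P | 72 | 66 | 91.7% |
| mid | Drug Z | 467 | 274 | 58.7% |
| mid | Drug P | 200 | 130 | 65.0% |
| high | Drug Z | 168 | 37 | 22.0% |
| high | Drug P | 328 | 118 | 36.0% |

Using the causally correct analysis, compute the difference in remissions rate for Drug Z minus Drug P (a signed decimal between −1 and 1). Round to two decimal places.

The distribution of HbA1c is itself part of what the drug does — it is an intermediate outcome. Holding it fixed would remove that part of the effect; the total effect is the pooled difference.
The causal difference is the pooled difference: 0.661 − 0.523 = +0.138.

+0.14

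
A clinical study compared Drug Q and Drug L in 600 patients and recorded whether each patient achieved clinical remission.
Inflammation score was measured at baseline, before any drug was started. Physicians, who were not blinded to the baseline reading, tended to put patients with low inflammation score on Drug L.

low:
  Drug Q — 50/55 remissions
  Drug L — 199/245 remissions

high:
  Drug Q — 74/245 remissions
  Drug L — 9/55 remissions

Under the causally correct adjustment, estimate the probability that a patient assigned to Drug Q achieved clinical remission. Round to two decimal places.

0.61

The stratified and pooled comparisons disagree (Drug Q wins within each inflammation score; Drug L wins overall), so the answer turns on the causal role of inflammation score.
Inflammation score differs across drugs for reasons unrelated to any effect of the drug itself, and it separately predicts the outcome — a classic confounder. We must compare within inflammation score levels.
Standardising Drug Q to the population inflammation score mix: 0.500·50/55 + 0.500·74/245 = 0.606.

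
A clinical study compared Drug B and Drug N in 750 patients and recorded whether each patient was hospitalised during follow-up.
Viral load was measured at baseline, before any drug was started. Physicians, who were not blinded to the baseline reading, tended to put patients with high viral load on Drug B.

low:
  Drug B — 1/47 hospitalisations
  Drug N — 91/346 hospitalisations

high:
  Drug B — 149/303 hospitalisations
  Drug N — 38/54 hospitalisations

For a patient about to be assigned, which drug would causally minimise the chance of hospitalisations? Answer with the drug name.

Drug B

Viral load is set before the drug has any effect — it is not caused by the drug — and it independently drives the outcome. That makes it a confounder, so the causal comparison is within viral load levels.
Within each level — low: 2.1% vs 26.3%; high: 49.2% vs 70.4% — Drug B is lower every time.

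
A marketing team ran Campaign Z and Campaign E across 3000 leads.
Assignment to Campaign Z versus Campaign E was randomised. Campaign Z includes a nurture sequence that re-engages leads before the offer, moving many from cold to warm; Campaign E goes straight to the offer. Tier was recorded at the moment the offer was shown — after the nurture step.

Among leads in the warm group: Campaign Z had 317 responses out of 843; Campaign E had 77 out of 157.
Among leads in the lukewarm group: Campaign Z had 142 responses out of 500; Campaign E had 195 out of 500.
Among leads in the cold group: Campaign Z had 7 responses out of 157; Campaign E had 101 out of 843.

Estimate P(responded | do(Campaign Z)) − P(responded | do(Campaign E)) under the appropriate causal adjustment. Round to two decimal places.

Within every engagement tier level Campaign E has the higher rate, yet pooled Campaign Z does — Simpson's reversal.
Engagement tier is recorded after the campaign and is itself shifted by it — it sits on the causal path from campaign to outcome. Conditioning on a mediator would strip out part of the effect we want; the pooled comparison gives the total causal effect.
The causal difference is the pooled difference: 0.311 − 0.249 = +0.062.

+0.06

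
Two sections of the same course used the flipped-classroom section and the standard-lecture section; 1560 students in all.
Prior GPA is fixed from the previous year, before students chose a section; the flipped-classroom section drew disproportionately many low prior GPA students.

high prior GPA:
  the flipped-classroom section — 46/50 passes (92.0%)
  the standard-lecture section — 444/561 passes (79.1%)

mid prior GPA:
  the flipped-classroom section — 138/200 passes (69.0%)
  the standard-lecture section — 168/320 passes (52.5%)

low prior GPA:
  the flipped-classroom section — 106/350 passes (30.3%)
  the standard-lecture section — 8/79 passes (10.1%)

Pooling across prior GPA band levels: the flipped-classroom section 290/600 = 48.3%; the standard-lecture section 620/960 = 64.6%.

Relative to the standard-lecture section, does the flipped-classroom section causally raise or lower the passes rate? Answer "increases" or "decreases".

Within every prior GPA band level the flipped-classroom section has the higher rate, yet pooled the standard-lecture section does — Simpson's reversal.
Prior GPA band satisfies the back-door criterion: it is not a descendant of the teaching method, and it blocks the spurious path from teaching method to outcome. Adjusting for it (i.e., using the within-prior GPA band rates) gives the causal effect.
Within each level — high prior GPA: 92.0% vs 79.1%; mid prior GPA: 69.0% vs 52.5%; low prior GPA: 30.3% vs 10.1% — the flipped-classroom section is higher every time.

increases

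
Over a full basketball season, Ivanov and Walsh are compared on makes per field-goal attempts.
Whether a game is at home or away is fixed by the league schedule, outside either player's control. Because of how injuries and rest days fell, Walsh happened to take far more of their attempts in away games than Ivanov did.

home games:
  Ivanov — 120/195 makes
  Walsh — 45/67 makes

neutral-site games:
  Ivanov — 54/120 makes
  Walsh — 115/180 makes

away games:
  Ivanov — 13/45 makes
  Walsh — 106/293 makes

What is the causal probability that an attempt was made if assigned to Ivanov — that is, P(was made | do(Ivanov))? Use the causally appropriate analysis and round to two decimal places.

Within every game venue level Walsh has the higher rate, yet pooled Ivanov does — Simpson's reversal.
Here game venue is a common cause — it drives both which player a case falls under and the outcome. The crude comparison mixes populations; the stratum-specific rates are the causally relevant ones.
Standardising Ivanov to the population game venue mix: 0.291·120/195 + 0.333·54/120 + 0.376·13/45 = 0.438.

0.44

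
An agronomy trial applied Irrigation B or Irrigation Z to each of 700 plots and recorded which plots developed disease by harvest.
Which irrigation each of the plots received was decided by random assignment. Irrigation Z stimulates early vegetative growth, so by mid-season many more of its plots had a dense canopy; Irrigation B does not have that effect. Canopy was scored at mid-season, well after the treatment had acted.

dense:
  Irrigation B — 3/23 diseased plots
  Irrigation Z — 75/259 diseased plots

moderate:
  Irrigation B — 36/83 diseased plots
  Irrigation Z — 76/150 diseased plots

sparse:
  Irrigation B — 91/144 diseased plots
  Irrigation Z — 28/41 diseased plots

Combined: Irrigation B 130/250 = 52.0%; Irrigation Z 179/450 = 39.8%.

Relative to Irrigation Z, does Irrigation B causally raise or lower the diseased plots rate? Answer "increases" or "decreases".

The stratified and pooled comparisons disagree (Irrigation B wins within each mid-season canopy; Irrigation Z wins overall), so the answer turns on the causal role of mid-season canopy.
Mid-season canopy is downstream of the irrigation. One should not condition on a consequence of treatment, so the overall rates are the right comparison.
Pooled: Irrigation B 52.0% vs Irrigation Z 39.8%; Irrigation Z is lower overall.

increases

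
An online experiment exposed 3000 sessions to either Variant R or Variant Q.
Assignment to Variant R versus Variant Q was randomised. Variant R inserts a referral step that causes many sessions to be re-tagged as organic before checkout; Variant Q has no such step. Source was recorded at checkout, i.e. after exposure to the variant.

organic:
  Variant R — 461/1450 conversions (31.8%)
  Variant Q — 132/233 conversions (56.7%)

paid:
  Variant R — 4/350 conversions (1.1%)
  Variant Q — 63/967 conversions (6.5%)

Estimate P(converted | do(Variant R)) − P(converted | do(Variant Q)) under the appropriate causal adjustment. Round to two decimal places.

+0.10

Within every traffic source level Variant Q has the higher rate, yet pooled Variant R does — Simpson's reversal.
Stratifying would compare variants among sessions the variants themselves sorted into traffic source groups — a form of selection on an intermediate. The unconditioned pooled rates give the total causal effect.
The causal difference is the pooled difference: 0.258 − 0.163 = +0.096.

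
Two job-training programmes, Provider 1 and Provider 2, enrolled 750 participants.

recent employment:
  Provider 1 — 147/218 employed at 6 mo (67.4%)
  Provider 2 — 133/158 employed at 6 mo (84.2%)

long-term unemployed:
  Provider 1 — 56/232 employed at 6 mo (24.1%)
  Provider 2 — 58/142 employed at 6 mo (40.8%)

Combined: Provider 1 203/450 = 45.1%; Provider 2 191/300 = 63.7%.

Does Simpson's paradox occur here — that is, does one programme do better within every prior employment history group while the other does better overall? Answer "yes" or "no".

Within each prior employment history level (recent employment 67.4% vs 84.2%; long-term unemployed 24.1% vs 40.8%), Provider 2 has the higher rate every time. Pooled: 45.1% vs 63.7% — Provider 2 has the higher rate overall. They agree.

no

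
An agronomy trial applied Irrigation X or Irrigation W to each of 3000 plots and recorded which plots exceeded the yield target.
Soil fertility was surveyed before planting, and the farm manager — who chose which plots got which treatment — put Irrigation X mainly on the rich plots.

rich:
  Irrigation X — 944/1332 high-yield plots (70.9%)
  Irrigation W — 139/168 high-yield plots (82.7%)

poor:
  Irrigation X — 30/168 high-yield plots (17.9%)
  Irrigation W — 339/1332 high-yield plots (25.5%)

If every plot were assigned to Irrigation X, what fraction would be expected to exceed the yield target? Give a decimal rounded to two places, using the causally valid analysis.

0.44

Irrigation W is higher inside every soil fertility stratum but Irrigation X is higher in aggregate. Whether to stratify depends on how soil fertility relates to the irrigation.
Here soil fertility is a common cause — it drives both which irrigation a case falls under and the outcome. The crude comparison mixes populations; the stratum-specific rates are the causally relevant ones.
Standardising Irrigation X to the population soil fertility mix: 0.500·944/1332 + 0.500·30/168 = 0.444.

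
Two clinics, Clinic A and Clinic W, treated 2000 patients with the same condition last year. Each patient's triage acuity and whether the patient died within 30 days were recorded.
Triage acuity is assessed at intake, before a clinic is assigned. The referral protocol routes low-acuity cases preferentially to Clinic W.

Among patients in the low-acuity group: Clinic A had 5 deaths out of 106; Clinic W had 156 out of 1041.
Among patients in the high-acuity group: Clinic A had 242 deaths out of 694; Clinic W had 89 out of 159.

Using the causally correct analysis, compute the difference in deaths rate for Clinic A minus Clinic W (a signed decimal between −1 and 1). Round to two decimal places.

Nothing the clinic does changes triage acuity; the imbalance is an allocation artefact. With triage acuity also predicting the outcome, the pooled figure is confounded, and the within-stratum comparison is the causal one.
Adjusting over the population distribution of triage acuity: 0.574·(0.047−0.150) + 0.426·(0.349−0.560) = -0.149.

-0.15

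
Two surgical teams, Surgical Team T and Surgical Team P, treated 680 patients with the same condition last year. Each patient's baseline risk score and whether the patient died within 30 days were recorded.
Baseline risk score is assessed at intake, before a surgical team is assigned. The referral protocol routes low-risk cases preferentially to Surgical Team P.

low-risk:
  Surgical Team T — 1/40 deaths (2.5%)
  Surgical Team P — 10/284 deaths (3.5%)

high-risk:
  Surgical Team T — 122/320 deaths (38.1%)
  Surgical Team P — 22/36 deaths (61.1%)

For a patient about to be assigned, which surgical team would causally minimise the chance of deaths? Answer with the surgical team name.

Surgical Team T

The stratified and pooled comparisons disagree (Surgical Team T wins within each baseline risk score; Surgical Team P wins overall), so the answer turns on the causal role of baseline risk score.
Since baseline risk score is a pre-existing factor (not a product of the surgical team) and it affects the outcome on its own, it is a confounder. The stratified rates, not the pooled rate, identify the causal effect.
Within each level — low-risk: 2.5% vs 3.5%; high-risk: 38.1% vs 61.1% — Surgical Team T is lower every time.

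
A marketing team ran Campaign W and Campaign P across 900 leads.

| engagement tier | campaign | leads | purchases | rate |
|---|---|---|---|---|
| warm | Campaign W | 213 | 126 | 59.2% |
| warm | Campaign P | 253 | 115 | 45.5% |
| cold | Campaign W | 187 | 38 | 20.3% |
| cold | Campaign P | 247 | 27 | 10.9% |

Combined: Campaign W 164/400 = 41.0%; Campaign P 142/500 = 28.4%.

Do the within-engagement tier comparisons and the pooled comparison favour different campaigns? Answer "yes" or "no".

Within each engagement tier level (warm 59.2% vs 45.5%; cold 20.3% vs 10.9%), Campaign W has the higher rate every time. Pooled: 41.0% vs 28.4% — Campaign W has the higher rate overall. They agree.

no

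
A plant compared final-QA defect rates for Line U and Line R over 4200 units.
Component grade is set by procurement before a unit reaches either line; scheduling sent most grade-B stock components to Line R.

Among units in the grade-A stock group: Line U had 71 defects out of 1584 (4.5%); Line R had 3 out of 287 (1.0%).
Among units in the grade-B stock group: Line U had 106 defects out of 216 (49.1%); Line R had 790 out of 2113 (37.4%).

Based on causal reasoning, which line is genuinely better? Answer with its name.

Component grade is set before the line has any effect — it is not caused by the line — and it independently drives the outcome. That makes it a confounder, so the causal comparison is within component grade levels.
Within each level — grade-A stock: 4.5% vs 1.0%; grade-B stock: 49.1% vs 37.4% — Line R is lower every time.

Line R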